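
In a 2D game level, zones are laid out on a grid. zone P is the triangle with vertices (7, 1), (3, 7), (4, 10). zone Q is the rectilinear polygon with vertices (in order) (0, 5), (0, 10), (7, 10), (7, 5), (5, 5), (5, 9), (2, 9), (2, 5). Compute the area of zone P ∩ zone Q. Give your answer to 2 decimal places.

1.00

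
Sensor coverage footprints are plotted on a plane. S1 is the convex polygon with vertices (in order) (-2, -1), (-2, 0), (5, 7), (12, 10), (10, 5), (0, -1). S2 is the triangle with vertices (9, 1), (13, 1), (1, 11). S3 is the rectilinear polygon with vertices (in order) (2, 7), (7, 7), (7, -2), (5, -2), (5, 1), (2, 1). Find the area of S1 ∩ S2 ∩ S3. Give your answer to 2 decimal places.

The intersection is the polygon with vertices (7,6), (7,3.5), (4.556,6.556), (5,7), (5.8,7).
By the shoelace formula its area is 4.12.

4.12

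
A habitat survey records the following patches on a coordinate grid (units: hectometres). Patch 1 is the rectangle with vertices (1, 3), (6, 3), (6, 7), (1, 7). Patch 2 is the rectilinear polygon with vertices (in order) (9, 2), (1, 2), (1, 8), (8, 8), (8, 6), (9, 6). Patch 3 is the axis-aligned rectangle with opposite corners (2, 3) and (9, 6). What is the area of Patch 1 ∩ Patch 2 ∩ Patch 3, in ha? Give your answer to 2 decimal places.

12.00

The intersection is the polygon with vertices (6,3), (2,3), (2,6), (6,6).
By the shoelace formula its area is 12.00.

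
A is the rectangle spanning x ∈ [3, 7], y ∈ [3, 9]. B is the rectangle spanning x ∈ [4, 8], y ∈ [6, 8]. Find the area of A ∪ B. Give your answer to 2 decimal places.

26.00

By inclusion–exclusion:
Individual areas: |A| = 24, |B| = 8.
|A∩B|: x∈[4,7], y∈[6,8] → 3·2 = 6.
|A ∪ B| = 32 − 6 = 26.00.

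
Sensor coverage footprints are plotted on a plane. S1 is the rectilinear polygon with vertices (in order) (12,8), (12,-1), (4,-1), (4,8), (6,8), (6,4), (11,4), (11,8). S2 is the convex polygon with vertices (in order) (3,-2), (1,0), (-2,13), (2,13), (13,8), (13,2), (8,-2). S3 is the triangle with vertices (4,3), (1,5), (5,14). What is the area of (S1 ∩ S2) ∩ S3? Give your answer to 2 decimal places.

The region (S1 ∩ S2) ∩ S3 is the polygon with vertices (4,8), (4.455,8), (4,3).
By the shoelace formula its area is 1.14.

1.14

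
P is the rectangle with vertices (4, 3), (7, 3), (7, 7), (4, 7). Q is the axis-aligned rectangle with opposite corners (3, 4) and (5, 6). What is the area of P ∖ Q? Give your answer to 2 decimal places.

10.00

|P∩Q|: x∈[4,5], y∈[4,6] → 1·2 = 2.
|P| = 12.
|P ∖ Q| = |P| − |P∩Q| = 12 − 2 = 10.00.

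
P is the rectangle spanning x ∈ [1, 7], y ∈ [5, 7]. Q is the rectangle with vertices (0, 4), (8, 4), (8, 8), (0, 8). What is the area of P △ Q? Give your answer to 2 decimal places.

|P∩Q|: x∈[1,7], y∈[5,7] → 6·2 = 12.
|P △ Q| = |P| + |Q| − 2·|P∩Q| = 12 + 32 − 24 = 20.00.

20.00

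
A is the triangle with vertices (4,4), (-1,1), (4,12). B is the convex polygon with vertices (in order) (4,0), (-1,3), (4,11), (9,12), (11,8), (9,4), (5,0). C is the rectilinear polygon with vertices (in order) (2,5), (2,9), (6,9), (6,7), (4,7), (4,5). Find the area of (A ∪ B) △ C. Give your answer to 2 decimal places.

|A ∪ B| = 86.7857.
|(A ∪ B) ∩ C| = 11.5879.
|(A ∪ B) △ C| = 86.7857 + 12 − 23.1758 = 75.61.

75.61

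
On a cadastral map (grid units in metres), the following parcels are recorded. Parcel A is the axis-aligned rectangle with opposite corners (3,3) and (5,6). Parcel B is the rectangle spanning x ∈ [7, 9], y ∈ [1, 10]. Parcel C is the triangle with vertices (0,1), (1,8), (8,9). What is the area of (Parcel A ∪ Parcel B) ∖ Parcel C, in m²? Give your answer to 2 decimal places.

|Parcel A ∪ Parcel B| = 24.
|(Parcel A ∪ Parcel B) ∩ Parcel C| = 2.4286.
|(Parcel A ∪ Parcel B) ∖ Parcel C| = 24 − 2.4286 = 21.57.

21.57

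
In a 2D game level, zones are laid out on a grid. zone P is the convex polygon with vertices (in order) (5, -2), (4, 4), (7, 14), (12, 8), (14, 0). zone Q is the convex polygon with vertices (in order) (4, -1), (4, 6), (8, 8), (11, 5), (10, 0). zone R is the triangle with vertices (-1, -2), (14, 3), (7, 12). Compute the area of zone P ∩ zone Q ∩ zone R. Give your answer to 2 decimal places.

38.51

The intersection is the polygon with vertices (4.706,6.353), (8,8), (11,5), (10.357,1.786), (4.684,-0.105), (4,4).
By the shoelace formula its area is 38.51.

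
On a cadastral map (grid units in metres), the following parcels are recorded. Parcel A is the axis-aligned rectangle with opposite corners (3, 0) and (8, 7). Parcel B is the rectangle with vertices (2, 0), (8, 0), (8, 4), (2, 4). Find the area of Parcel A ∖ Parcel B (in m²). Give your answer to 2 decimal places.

|Parcel A∩Parcel B|: x∈[3,8], y∈[0,4] → 5·4 = 20.
|Parcel A| = 35.
|Parcel A ∖ Parcel B| = |Parcel A| − |Parcel A∩Parcel B| = 35 − 20 = 15.00.

15.00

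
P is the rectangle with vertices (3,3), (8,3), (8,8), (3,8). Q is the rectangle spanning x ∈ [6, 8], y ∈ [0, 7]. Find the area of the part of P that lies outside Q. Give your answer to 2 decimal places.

17.00

|P∩Q|: x∈[6,8], y∈[3,7] → 2·4 = 8.
|P| = 25.
|P ∖ Q| = |P| − |P∩Q| = 25 − 8 = 17.00.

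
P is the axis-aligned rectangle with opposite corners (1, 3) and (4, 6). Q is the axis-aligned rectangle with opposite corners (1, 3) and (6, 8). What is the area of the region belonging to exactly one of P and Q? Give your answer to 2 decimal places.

|P∩Q|: x∈[1,4], y∈[3,6] → 3·3 = 9.
|P △ Q| = |P| + |Q| − 2·|P∩Q| = 9 + 25 − 18 = 16.00.

16.00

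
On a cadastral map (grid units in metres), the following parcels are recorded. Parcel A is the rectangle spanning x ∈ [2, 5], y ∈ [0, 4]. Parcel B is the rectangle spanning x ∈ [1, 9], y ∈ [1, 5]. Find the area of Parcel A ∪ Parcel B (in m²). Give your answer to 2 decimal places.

By inclusion–exclusion:
Individual areas: |Parcel A| = 12, |Parcel B| = 32.
|Parcel A∩Parcel B|: x∈[2,5], y∈[1,4] → 3·3 = 9.
|Parcel A ∪ Parcel B| = 44 − 9 = 35.00.

35.00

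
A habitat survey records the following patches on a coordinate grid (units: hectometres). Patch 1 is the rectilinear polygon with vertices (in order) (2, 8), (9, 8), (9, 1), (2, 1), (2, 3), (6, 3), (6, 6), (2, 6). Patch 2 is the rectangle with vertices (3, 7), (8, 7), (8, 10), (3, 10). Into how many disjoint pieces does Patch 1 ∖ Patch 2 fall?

Patch 1 ∖ Patch 2 is a single connected region.

1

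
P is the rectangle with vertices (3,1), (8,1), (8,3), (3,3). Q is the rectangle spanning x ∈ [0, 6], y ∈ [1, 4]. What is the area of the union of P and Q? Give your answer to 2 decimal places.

22.00

By inclusion–exclusion:
Individual areas: |P| = 10, |Q| = 18.
|P∩Q|: x∈[3,6], y∈[1,3] → 3·2 = 6.
|P ∪ Q| = 28 − 6 = 22.00.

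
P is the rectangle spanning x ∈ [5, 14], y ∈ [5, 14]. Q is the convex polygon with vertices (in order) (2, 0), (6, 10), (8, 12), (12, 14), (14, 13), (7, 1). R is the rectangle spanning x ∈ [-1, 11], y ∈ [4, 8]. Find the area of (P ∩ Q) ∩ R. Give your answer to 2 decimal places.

The region (P ∩ Q) ∩ R is the polygon with vertices (5,7.5), (5.2,8), (11,8), (11,7.857), (9.333,5), (5,5).
By the shoelace formula its area is 15.57.

15.57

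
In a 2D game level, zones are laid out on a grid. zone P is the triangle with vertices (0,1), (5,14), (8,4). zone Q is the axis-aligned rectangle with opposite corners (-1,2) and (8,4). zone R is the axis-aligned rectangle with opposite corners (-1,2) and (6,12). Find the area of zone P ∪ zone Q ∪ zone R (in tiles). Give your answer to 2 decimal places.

83.18

By inclusion–exclusion:
Individual areas: |zone P| = 44.5, |zone Q| = 18, |zone R| = 70.
|zone P∩zone Q| = 9.1282.
|zone P∩zone R| = 34.5731.
|zone Q∩zone R|: x∈[-1,6], y∈[2,4] → 7·2 = 14.
|zone P∩zone Q∩zone R| = 8.3782.
|zone P ∪ zone Q ∪ zone R| = 132.5 − 57.7013 + 8.3782 = 83.18.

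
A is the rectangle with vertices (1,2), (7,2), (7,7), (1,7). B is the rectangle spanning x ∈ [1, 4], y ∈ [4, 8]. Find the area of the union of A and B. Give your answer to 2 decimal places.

By inclusion–exclusion:
Individual areas: |A| = 30, |B| = 12.
|A∩B|: x∈[1,4], y∈[4,7] → 3·3 = 9.
|A ∪ B| = 42 − 9 = 33.00.

33.00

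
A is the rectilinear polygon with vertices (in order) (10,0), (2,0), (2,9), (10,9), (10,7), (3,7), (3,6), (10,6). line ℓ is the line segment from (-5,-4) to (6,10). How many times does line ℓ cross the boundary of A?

4

The segment meets the boundary at (5.214,9), (3.643,7), (3,6.182), (2,4.909).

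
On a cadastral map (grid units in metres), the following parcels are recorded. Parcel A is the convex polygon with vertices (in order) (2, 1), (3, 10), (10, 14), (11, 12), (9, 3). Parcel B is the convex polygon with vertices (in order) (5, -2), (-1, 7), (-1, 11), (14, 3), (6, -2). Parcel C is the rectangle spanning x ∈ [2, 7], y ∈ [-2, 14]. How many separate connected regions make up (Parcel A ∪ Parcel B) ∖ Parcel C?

2

(Parcel A ∪ Parcel B) ∖ Parcel C splits into 2 disjoint pieces (area 16.35, area 52.7013).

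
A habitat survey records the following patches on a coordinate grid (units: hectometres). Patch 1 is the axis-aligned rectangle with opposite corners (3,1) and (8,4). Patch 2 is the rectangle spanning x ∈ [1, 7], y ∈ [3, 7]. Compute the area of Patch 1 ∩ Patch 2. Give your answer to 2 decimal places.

4.00

|Patch 1∩Patch 2|: x∈[3,7], y∈[3,4] → 4·1 = 4.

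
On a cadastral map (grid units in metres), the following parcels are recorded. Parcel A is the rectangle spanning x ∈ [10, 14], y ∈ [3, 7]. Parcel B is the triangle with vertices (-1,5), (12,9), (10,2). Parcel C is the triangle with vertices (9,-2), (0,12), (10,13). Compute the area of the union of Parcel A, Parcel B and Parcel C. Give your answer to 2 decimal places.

105.58

By inclusion–exclusion:
Individual areas: |Parcel A| = 16, |Parcel B| = 41.5, |Parcel C| = 74.5.
|Parcel A∩Parcel B| = 3.4286.
|Parcel A∩Parcel C| = 0.
|Parcel B∩Parcel C| = 22.9917.
|Parcel A∩Parcel B∩Parcel C| = 0.
|Parcel A ∪ Parcel B ∪ Parcel C| = 132 − 26.4203 + 0 = 105.58.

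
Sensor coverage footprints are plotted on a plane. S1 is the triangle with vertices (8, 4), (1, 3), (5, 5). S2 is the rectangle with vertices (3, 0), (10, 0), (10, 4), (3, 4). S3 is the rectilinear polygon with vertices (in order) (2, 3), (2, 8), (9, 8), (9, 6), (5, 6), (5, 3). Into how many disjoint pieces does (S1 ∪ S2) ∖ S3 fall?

(S1 ∪ S2) ∖ S3 splits into 2 disjoint pieces (area 0.1786, area 27.5).

2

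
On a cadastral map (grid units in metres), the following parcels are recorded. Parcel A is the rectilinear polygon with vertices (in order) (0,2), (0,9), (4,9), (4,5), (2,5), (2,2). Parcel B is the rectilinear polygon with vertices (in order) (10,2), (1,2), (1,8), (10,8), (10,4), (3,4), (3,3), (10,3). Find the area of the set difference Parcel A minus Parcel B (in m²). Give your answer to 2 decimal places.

|Parcel A| = 22, |Parcel A∩Parcel B| = 12.
|Parcel A ∖ Parcel B| = |Parcel A| − |Parcel A∩Parcel B| = 22 − 12 = 10.00.

10.00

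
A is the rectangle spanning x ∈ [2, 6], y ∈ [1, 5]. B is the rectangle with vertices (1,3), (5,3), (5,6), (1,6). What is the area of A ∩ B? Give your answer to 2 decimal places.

6.00

|A∩B|: x∈[2,5], y∈[3,5] → 3·2 = 6.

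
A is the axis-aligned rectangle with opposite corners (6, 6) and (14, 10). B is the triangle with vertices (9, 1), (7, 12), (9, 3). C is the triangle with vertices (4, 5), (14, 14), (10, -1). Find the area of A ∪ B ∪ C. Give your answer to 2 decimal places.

69.17

By inclusion–exclusion:
Individual areas: |A| = 32, |B| = 2, |C| = 57.
|A∩B| = 0.6465.
|A∩C| = 19.9111.
|B∩C| = 1.7325.
|A∩B∩C| = 0.4598.
|A ∪ B ∪ C| = 91 − 22.2901 + 0.4598 = 69.17.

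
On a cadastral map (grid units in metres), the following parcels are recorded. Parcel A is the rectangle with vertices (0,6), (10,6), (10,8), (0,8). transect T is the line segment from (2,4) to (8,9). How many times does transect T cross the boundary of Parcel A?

2

The segment meets the boundary at (6.8,8), (4.4,6).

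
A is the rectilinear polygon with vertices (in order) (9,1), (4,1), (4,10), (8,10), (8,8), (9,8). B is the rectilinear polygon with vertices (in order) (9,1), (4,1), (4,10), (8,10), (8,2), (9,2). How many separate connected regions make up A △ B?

A △ B is a single connected region.

1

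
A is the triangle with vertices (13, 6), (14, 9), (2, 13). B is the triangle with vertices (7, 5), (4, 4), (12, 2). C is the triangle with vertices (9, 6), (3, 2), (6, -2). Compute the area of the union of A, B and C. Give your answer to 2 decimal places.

42.22

By inclusion–exclusion:
Individual areas: |A| = 20, |B| = 7, |C| = 18.
|A∩B| = 0.
|A∩C| = 0.
|B∩C| = 2.7809.
|A∩B∩C| = 0.
|A ∪ B ∪ C| = 45 − 2.7809 + 0 = 42.22.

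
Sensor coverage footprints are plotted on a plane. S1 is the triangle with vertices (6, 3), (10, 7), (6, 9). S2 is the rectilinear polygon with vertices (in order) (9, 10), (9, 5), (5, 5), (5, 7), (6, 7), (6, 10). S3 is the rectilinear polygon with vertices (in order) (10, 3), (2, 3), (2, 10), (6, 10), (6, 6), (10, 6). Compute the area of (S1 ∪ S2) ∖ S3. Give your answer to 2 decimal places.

12.75

|S1 ∪ S2| = 19.75.
|(S1 ∪ S2) ∩ S3| = 7.
|(S1 ∪ S2) ∖ S3| = 19.75 − 7 = 12.75.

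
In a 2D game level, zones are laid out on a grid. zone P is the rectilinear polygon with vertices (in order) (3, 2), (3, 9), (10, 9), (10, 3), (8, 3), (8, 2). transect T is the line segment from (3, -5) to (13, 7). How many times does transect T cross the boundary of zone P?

The segment meets the boundary at (10,3.4), (9.667,3).

2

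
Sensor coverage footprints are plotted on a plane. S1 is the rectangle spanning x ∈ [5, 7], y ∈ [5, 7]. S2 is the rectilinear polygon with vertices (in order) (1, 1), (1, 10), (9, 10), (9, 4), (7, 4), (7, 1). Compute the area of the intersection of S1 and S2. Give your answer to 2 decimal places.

4.00

The intersection is the polygon with vertices (5,5), (5,7), (7,7), (7,5).
By the shoelace formula its area is 4.00.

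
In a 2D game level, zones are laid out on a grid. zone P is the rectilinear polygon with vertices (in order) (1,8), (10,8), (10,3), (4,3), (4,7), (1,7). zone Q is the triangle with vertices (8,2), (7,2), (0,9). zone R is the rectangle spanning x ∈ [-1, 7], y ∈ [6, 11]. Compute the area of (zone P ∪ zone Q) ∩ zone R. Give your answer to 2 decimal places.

9.43

|zone P ∪ zone Q| = 34.7143.
|(zone P ∪ zone Q) ∩ zone R| = 9.43.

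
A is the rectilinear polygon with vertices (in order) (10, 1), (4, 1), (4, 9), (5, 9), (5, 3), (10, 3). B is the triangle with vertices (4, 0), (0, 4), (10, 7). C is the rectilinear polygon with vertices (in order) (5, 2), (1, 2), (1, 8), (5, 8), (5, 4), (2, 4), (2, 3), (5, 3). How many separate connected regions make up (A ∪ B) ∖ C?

3

(A ∪ B) ∖ C splits into 3 disjoint pieces (area 25.8214, area 0.65, area 1).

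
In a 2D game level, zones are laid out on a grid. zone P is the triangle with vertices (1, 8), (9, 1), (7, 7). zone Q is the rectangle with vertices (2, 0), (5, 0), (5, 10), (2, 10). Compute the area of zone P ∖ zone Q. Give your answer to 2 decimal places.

11.69

|zone P| = 17, |zone P∩zone Q| = 5.3125.
|zone P ∖ zone Q| = |zone P| − |zone P∩zone Q| = 17 − 5.3125 = 11.69.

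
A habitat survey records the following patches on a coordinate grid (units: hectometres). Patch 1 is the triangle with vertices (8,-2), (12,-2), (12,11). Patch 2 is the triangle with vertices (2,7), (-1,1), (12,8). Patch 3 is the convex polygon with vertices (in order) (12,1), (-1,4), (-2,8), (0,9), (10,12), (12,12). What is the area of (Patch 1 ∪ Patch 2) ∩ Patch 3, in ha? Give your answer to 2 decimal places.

|Patch 1 ∪ Patch 2| = 54.269.
|(Patch 1 ∪ Patch 2) ∩ Patch 3| = 38.80.

38.80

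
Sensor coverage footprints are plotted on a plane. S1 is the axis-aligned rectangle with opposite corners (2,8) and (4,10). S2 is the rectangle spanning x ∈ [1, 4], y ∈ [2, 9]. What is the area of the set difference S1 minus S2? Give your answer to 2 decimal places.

2.00

|S1∩S2|: x∈[2,4], y∈[8,9] → 2·1 = 2.
|S1| = 4.
|S1 ∖ S2| = |S1| − |S1∩S2| = 4 − 2 = 2.00.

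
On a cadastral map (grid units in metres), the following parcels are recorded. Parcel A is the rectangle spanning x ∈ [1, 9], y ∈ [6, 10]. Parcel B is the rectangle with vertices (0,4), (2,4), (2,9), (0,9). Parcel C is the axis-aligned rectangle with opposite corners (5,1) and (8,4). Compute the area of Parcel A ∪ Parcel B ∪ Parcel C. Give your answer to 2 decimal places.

48.00

By inclusion–exclusion:
Individual areas: |Parcel A| = 32, |Parcel B| = 10, |Parcel C| = 9.
|Parcel A∩Parcel B|: x∈[1,2], y∈[6,9] → 1·3 = 3.
|Parcel A∩Parcel C| = 0 (no overlap).
|Parcel B∩Parcel C| = 0 (no overlap).
|Parcel A∩Parcel B∩Parcel C| = 0.
|Parcel A ∪ Parcel B ∪ Parcel C| = 51 − 3 + 0 = 48.00.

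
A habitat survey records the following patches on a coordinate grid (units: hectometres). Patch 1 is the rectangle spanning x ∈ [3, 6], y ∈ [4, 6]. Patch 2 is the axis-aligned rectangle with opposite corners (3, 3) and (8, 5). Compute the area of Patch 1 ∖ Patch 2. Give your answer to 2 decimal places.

|Patch 1∩Patch 2|: x∈[3,6], y∈[4,5] → 3·1 = 3.
|Patch 1| = 6.
|Patch 1 ∖ Patch 2| = |Patch 1| − |Patch 1∩Patch 2| = 6 − 3 = 3.00.

3.00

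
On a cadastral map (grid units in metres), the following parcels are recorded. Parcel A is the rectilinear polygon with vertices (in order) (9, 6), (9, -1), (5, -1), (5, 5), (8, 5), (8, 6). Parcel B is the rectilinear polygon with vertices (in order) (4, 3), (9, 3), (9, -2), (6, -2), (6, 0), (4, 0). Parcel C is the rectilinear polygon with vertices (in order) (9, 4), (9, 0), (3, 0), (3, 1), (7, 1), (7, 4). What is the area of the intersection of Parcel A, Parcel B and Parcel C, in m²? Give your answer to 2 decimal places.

The intersection is the polygon with vertices (5,0), (5,1), (7,1), (7,3), (9,3), (9,0), (6,0).
By the shoelace formula its area is 8.00.

8.00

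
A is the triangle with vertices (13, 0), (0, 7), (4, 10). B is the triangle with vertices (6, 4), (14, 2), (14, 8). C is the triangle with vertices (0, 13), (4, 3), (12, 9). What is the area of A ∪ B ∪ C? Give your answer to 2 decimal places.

By inclusion–exclusion:
Individual areas: |A| = 33.5, |B| = 24, |C| = 52.
|A∩B| = 3.8576.
|A∩C| = 18.5112.
|B∩C| = 0.
|A∩B∩C| = 0.
|A ∪ B ∪ C| = 109.5 − 22.3689 + 0 = 87.13.

87.13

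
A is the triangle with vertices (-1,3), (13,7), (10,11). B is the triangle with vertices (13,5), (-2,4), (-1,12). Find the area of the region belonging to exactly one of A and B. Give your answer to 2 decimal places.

59.88

|A| = 34, |B| = 59.5, |A∩B| = 16.8095.
|A △ B| = |A| + |B| − 2·|A∩B| = 34 + 59.5 − 33.619 = 59.88.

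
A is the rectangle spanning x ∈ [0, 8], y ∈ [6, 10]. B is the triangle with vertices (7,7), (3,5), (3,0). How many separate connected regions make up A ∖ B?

1

A ∖ B is a single connected region.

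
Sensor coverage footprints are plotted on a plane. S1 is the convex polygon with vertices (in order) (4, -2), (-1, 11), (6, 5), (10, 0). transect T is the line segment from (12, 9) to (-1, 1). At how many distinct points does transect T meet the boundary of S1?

The segment meets the boundary at (2.11,2.914), (5.791,5.179).

2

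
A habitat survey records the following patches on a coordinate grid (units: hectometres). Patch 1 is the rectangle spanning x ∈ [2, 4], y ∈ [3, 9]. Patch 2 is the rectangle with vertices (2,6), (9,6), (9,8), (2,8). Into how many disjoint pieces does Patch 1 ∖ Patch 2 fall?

Patch 1 ∖ Patch 2 splits into 2 disjoint pieces (area 6, area 2).

2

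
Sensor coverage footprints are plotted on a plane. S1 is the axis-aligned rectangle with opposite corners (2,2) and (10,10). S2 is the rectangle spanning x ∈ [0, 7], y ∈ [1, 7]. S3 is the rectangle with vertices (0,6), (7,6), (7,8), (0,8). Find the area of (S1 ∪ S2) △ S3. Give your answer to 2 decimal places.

71.00

|S1 ∪ S2| = 81.
|(S1 ∪ S2) ∩ S3| = 12.
|(S1 ∪ S2) △ S3| = 81 + 14 − 24 = 71.00.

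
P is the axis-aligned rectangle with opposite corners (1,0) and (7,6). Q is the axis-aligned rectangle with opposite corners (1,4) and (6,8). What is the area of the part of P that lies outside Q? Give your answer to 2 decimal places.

|P∩Q|: x∈[1,6], y∈[4,6] → 5·2 = 10.
|P| = 36.
|P ∖ Q| = |P| − |P∩Q| = 36 − 10 = 26.00.

26.00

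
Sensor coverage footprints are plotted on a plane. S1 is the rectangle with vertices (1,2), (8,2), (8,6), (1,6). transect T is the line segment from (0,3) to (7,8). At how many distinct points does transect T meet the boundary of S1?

2

The segment meets the boundary at (4.2,6), (1,3.714).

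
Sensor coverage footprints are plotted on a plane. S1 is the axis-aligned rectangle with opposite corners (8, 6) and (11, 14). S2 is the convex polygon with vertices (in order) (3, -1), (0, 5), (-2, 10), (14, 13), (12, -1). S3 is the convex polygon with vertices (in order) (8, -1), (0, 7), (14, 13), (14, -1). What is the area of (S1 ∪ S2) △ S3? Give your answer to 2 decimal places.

71.53

|S1 ∪ S2| = 165.5312.
|(S1 ∪ S2) ∩ S3| = 108.
|(S1 ∪ S2) △ S3| = 165.5312 + 122 − 216 = 71.53.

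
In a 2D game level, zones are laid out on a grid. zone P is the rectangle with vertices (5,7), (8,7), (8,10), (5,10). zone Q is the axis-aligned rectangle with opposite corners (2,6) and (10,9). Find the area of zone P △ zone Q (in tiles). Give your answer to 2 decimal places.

|zone P∩zone Q|: x∈[5,8], y∈[7,9] → 3·2 = 6.
|zone P △ zone Q| = |zone P| + |zone Q| − 2·|zone P∩zone Q| = 9 + 24 − 12 = 21.00.

21.00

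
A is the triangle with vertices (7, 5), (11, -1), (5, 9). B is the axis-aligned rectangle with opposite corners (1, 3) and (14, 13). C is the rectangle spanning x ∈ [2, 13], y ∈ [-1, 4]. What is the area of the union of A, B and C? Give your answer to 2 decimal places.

174.00

By inclusion–exclusion:
Individual areas: |A| = 2, |B| = 130, |C| = 55.
|A∩B| = 1.4667.
|A∩C| = 0.8333.
|B∩C|: x∈[2,13], y∈[3,4] → 11·1 = 11.
|A∩B∩C| = 0.3.
|A ∪ B ∪ C| = 187 − 13.3 + 0.3 = 174.00.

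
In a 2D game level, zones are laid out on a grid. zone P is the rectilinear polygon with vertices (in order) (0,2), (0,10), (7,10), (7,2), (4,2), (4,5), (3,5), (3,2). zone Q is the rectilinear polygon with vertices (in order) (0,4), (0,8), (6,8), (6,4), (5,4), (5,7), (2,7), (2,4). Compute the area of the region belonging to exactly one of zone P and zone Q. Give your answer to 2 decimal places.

38.00

|zone P| = 53, |zone Q| = 15, |zone P∩zone Q| = 15.
|zone P △ zone Q| = |zone P| + |zone Q| − 2·|zone P∩zone Q| = 53 + 15 − 30 = 38.00.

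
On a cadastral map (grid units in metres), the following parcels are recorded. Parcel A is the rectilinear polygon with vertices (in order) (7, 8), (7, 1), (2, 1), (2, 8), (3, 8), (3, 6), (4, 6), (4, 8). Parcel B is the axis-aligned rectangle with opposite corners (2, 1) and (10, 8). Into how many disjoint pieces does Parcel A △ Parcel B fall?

2

Parcel A △ Parcel B splits into 2 disjoint pieces (area 21, area 2).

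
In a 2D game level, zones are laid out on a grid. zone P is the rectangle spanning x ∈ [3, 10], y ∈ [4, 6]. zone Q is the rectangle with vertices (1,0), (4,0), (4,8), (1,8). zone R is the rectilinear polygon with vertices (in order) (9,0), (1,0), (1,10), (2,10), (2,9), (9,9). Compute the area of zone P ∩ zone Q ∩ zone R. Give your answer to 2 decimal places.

The intersection is the polygon with vertices (3,6), (4,6), (4,4), (3,4).
By the shoelace formula its area is 2.00.

2.00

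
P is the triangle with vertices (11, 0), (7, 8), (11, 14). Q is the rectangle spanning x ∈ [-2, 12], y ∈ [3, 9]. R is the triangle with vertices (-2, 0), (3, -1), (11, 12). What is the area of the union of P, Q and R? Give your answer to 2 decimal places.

112.13

By inclusion–exclusion:
Individual areas: |P| = 28, |Q| = 84, |R| = 36.5.
|P∩Q| = 17.4167.
|P∩R| = 4.6713.
|Q∩R| = 16.8462.
|P∩Q∩R| = 2.5655.
|P ∪ Q ∪ R| = 148.5 − 38.9341 + 2.5655 = 112.13.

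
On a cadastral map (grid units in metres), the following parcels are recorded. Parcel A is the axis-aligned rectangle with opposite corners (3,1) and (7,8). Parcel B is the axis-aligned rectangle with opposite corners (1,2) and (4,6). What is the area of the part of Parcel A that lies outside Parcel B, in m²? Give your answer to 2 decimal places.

|Parcel A∩Parcel B|: x∈[3,4], y∈[2,6] → 1·4 = 4.
|Parcel A| = 28.
|Parcel A ∖ Parcel B| = |Parcel A| − |Parcel A∩Parcel B| = 28 − 4 = 24.00.

24.00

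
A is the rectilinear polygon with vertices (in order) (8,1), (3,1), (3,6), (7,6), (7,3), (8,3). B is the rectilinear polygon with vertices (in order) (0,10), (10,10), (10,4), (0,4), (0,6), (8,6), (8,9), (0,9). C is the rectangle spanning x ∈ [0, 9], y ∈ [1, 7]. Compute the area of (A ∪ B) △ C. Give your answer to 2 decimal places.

38.00

|A ∪ B| = 50.
|(A ∪ B) ∩ C| = 33.
|(A ∪ B) △ C| = 50 + 54 − 66 = 38.00.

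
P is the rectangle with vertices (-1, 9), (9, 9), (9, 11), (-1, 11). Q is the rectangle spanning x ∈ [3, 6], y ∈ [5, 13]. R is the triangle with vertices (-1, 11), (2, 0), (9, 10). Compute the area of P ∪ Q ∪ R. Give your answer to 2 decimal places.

By inclusion–exclusion:
Individual areas: |P| = 20, |Q| = 24, |R| = 53.5.
|P∩Q|: x∈[3,6], y∈[9,11] → 3·2 = 6.
|P∩R| = 14.1045.
|Q∩R| = 16.1714.
|P∩Q∩R| = 4.35.
|P ∪ Q ∪ R| = 97.5 − 36.276 + 4.35 = 65.57.

65.57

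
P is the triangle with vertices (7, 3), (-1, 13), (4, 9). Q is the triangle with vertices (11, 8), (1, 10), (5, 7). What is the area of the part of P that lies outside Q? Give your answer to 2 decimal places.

6.16

|P| = 9, |P∩Q| = 2.8357.
|P ∖ Q| = |P| − |P∩Q| = 9 − 2.8357 = 6.16.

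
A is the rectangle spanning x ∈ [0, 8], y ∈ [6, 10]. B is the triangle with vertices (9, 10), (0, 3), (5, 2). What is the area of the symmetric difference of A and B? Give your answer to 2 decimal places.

|A| = 32, |B| = 22, |A∩B| = 5.6746.
|A △ B| = |A| + |B| − 2·|A∩B| = 32 + 22 − 11.3492 = 42.65.

42.65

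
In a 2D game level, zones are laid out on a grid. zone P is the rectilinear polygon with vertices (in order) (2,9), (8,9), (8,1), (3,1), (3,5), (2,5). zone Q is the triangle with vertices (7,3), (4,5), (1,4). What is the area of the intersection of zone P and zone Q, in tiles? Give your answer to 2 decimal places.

The intersection is the polygon with vertices (3,4.667), (4,5), (7,3), (3,3.667).
By the shoelace formula its area is 3.50.

3.50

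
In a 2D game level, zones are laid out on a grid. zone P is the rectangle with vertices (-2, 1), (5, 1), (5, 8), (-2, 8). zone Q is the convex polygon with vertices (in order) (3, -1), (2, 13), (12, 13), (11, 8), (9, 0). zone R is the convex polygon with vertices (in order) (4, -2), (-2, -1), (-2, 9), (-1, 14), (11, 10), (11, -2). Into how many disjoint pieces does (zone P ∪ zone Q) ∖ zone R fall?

(zone P ∪ zone Q) ∖ zone R is a single connected region.

1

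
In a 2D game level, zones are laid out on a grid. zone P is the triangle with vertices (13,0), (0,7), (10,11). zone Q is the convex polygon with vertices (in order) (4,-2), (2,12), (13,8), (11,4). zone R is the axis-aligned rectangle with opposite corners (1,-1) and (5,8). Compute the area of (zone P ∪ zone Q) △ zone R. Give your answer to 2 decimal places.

|zone P ∪ zone Q| = 95.8179.
|(zone P ∪ zone Q) ∩ zone R| = 19.1439.
|(zone P ∪ zone Q) △ zone R| = 95.8179 + 36 − 38.2877 = 93.53.

93.53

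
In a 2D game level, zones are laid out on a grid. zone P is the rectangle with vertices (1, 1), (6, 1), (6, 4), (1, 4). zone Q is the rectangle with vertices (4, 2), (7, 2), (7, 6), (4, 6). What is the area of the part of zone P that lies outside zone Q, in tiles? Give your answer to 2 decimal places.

|zone P∩zone Q|: x∈[4,6], y∈[2,4] → 2·2 = 4.
|zone P| = 15.
|zone P ∖ zone Q| = |zone P| − |zone P∩zone Q| = 15 − 4 = 11.00.

11.00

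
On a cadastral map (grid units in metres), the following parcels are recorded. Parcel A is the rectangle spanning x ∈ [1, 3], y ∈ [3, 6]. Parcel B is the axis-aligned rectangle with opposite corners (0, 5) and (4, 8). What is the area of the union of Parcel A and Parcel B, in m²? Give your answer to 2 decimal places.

By inclusion–exclusion:
Individual areas: |Parcel A| = 6, |Parcel B| = 12.
|Parcel A∩Parcel B|: x∈[1,3], y∈[5,6] → 2·1 = 2.
|Parcel A ∪ Parcel B| = 18 − 2 = 16.00.

16.00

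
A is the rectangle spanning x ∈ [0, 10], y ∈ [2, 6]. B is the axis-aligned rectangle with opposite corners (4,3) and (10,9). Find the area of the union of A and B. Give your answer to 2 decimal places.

58.00

By inclusion–exclusion:
Individual areas: |A| = 40, |B| = 36.
|A∩B|: x∈[4,10], y∈[3,6] → 6·3 = 18.
|A ∪ B| = 76 − 18 = 58.00.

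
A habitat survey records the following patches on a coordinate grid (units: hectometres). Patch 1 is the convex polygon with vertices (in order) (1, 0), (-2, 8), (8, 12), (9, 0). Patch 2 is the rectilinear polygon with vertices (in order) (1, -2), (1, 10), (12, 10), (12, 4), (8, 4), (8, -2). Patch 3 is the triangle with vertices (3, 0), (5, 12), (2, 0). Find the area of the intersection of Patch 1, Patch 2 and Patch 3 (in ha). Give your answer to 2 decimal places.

5.83

The intersection is the polygon with vertices (4.667,10), (3,0), (2,0), (4.5,10).
By the shoelace formula its area is 5.83.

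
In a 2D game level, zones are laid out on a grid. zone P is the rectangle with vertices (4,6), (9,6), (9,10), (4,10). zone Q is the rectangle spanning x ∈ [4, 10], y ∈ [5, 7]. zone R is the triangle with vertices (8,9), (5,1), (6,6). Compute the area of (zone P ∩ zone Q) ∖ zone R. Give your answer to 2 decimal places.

4.27

|zone P ∩ zone Q| = 5.
|(zone P ∩ zone Q) ∩ zone R| = 0.7292.
|(zone P ∩ zone Q) ∖ zone R| = 5 − 0.7292 = 4.27.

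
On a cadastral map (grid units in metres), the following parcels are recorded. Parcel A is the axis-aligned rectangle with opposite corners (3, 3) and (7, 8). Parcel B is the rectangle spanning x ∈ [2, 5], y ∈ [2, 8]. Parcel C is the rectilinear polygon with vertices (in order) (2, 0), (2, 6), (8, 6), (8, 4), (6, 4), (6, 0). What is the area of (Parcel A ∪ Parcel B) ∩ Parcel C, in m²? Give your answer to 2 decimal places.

17.00

The region (Parcel A ∪ Parcel B) ∩ Parcel C is the polygon with vertices (7,4), (6,4), (6,3), (5,3), (5,2), (2,2), (2,6), (7,6).
By the shoelace formula its area is 17.00.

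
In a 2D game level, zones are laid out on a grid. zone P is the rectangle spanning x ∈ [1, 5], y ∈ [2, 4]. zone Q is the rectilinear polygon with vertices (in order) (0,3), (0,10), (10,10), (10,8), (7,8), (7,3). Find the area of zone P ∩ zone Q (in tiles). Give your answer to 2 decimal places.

The intersection is the polygon with vertices (1,4), (5,4), (5,3), (1,3).
By the shoelace formula its area is 4.00.

4.00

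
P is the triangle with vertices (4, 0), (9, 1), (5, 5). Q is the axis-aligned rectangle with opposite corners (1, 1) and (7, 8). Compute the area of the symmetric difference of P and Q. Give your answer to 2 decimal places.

|P| = 12, |Q| = 42, |P∩Q| = 7.6.
|P △ Q| = |P| + |Q| − 2·|P∩Q| = 12 + 42 − 15.2 = 38.80.

38.80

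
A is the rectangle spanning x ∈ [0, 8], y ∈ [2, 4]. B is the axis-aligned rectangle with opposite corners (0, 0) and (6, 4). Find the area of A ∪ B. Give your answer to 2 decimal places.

By inclusion–exclusion:
Individual areas: |A| = 16, |B| = 24.
|A∩B|: x∈[0,6], y∈[2,4] → 6·2 = 12.
|A ∪ B| = 40 − 12 = 28.00.

28.00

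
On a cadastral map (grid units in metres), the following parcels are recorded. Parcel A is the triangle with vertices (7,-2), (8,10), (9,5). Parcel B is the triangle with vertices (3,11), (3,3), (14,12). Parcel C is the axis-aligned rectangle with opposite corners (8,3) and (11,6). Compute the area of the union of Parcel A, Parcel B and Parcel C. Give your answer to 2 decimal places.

By inclusion–exclusion:
Individual areas: |Parcel A| = 8.5, |Parcel B| = 44, |Parcel C| = 9.
|Parcel A∩Parcel B| = 1.1057.
|Parcel A∩Parcel C| = 2.3286.
|Parcel B∩Parcel C| = 0.
|Parcel A∩Parcel B∩Parcel C| = 0.
|Parcel A ∪ Parcel B ∪ Parcel C| = 61.5 − 3.4343 + 0 = 58.07.

58.07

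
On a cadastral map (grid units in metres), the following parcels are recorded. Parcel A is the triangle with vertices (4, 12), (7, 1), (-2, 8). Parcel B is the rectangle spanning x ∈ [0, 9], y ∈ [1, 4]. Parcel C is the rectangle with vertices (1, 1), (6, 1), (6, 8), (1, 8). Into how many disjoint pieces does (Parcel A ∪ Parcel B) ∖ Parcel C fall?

(Parcel A ∪ Parcel B) ∖ Parcel C splits into 3 disjoint pieces (area 9.0606, area 3, area 17.6818).

3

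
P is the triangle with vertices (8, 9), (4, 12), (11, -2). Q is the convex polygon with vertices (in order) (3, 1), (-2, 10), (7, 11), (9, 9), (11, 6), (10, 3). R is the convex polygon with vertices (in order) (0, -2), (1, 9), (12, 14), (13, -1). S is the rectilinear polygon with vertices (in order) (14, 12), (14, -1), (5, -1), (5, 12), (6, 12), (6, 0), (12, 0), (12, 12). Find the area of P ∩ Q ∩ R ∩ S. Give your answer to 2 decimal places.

The intersection is the polygon with vertices (5,10), (5,10.778), (5.548,10.839), (6,10.5), (6,8).
By the shoelace formula its area is 1.75.

1.75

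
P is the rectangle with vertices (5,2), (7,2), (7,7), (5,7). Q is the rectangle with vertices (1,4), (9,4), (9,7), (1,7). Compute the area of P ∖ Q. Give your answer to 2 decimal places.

|P∩Q|: x∈[5,7], y∈[4,7] → 2·3 = 6.
|P| = 10.
|P ∖ Q| = |P| − |P∩Q| = 10 − 6 = 4.00.

4.00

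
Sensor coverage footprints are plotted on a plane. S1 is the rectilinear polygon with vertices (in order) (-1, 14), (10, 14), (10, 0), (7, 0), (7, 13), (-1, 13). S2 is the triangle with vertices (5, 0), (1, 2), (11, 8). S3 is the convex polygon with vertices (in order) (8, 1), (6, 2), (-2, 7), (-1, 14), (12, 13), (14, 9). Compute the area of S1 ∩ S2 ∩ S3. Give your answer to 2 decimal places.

The intersection is the polygon with vertices (7,2.667), (7,5.6), (10,7.4), (10,6.667).
By the shoelace formula its area is 5.50.

5.50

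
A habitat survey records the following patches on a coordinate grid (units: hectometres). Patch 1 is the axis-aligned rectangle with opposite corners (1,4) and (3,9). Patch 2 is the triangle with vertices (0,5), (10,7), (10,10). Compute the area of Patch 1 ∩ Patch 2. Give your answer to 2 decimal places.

1.20

The intersection is the polygon with vertices (3,5.6), (1,5.2), (1,5.5), (3,6.5).
By the shoelace formula its area is 1.20.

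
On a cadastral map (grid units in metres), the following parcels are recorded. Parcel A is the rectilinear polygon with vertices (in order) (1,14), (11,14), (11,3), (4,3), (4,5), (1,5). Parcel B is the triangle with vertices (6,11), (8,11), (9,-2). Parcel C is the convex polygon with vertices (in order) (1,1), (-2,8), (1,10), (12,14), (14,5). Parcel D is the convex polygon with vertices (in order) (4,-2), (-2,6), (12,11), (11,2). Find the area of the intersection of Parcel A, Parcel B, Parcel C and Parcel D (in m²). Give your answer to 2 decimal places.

7.75

The intersection is the polygon with vertices (8.59,3.335), (7.823,3.099), (6.457,9.02), (8.107,9.61).
By the shoelace formula its area is 7.75.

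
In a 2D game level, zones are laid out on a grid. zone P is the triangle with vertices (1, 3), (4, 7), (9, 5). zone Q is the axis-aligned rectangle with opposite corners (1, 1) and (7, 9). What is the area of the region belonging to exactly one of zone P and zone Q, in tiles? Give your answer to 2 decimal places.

|zone P| = 13, |zone Q| = 48, |zone P∩zone Q| = 11.7.
|zone P △ zone Q| = |zone P| + |zone Q| − 2·|zone P∩zone Q| = 13 + 48 − 23.4 = 37.60.

37.60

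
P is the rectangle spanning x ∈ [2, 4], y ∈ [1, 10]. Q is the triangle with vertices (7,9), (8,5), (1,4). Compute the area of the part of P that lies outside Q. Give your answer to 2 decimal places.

15.24

|P| = 18, |P∩Q| = 2.7619.
|P ∖ Q| = |P| − |P∩Q| = 18 − 2.7619 = 15.24.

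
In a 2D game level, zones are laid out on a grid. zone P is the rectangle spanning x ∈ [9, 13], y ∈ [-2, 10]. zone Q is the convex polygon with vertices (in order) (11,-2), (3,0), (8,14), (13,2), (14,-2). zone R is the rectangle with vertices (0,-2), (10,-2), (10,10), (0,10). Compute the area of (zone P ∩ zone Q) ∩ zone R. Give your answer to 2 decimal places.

The region (zone P ∩ zone Q) ∩ zone R is the polygon with vertices (9,-1.5), (9,10), (9.667,10), (10,9.2), (10,-1.75).
By the shoelace formula its area is 11.49.

11.49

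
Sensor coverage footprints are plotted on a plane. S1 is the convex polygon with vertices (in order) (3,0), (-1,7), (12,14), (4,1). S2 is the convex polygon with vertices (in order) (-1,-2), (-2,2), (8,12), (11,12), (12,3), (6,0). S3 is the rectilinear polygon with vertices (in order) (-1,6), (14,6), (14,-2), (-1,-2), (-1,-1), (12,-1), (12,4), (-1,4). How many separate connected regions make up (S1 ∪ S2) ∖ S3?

2

(S1 ∪ S2) ∖ S3 splits into 2 disjoint pieces (area 53.0311, area 50.1944).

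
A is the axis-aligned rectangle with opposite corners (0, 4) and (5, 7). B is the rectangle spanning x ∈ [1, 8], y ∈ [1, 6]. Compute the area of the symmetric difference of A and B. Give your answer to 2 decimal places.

|A∩B|: x∈[1,5], y∈[4,6] → 4·2 = 8.
|A △ B| = |A| + |B| − 2·|A∩B| = 15 + 35 − 16 = 34.00.

34.00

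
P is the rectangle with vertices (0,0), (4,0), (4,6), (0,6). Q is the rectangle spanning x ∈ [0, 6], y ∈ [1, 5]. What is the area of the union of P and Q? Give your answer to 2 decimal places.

32.00

By inclusion–exclusion:
Individual areas: |P| = 24, |Q| = 24.
|P∩Q|: x∈[0,4], y∈[1,5] → 4·4 = 16.
|P ∪ Q| = 48 − 16 = 32.00.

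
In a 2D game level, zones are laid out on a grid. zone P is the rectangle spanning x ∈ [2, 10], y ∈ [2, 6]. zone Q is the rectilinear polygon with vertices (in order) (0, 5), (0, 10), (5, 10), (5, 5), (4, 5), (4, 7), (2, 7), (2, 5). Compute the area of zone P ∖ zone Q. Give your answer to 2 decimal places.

|zone P| = 32, |zone P∩zone Q| = 1.
|zone P ∖ zone Q| = |zone P| − |zone P∩zone Q| = 32 − 1 = 31.00.

31.00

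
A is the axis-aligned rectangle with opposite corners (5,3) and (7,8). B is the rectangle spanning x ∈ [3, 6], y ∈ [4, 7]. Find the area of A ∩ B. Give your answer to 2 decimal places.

|A∩B|: x∈[5,6], y∈[4,7] → 1·3 = 3.

3.00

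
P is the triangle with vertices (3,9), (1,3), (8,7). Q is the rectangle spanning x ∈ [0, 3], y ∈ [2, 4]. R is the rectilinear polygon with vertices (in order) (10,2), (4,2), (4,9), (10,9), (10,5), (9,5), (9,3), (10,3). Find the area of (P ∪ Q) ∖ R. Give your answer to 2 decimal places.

|P ∪ Q| = 22.2917.
|(P ∪ Q) ∩ R| = 7.7714.
|(P ∪ Q) ∖ R| = 22.2917 − 7.7714 = 14.52.

14.52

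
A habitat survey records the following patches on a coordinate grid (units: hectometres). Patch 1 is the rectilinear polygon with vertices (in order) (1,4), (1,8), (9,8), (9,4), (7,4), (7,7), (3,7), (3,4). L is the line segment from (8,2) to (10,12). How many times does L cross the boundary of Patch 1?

The segment meets the boundary at (9,7), (8.4,4).

2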